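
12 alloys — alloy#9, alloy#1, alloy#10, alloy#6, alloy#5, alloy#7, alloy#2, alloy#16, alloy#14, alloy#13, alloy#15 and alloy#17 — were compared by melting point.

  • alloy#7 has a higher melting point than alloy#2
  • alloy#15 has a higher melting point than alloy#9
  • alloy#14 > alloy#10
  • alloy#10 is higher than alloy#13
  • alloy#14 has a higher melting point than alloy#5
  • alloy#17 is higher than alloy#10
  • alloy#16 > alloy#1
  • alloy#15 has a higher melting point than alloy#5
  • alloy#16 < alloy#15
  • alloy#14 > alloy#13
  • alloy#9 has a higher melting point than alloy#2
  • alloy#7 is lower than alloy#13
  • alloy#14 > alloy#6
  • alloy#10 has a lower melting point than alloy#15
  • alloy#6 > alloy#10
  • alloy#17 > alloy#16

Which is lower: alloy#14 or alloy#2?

alloy#2

alloy#2 < alloy#7 and alloy#7 < alloy#13 give alloy#2 < alloy#13.
Then alloy#13 < alloy#10 extends the chain to alloy#10.
With alloy#10 < alloy#6: alloy#2 < alloy#7 < alloy#13 < alloy#10 < alloy#6.
Then alloy#6 < alloy#14 extends the chain to alloy#14.
So alloy#2 < alloy#14; alloy#2 is the lower of the two.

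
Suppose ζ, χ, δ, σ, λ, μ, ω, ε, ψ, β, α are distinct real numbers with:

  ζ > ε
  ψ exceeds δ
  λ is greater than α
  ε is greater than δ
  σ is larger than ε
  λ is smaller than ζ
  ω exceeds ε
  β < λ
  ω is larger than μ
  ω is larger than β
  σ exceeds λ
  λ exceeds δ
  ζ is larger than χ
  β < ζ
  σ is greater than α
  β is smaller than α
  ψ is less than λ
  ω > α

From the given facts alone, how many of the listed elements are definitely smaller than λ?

From λ the given relations immediately reach β, δ, ψ, α.
Nothing else is reachable below λ; 4 in all.

4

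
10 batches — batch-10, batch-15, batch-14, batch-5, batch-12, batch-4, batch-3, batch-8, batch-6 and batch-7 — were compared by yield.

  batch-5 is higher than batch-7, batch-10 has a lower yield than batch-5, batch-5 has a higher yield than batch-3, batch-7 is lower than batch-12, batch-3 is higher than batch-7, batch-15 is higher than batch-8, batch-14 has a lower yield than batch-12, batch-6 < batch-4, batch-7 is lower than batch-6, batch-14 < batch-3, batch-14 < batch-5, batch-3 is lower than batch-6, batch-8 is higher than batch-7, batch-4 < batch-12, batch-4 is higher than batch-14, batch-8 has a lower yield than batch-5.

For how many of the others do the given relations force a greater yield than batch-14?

The elements the relations force above batch-14 are batch-3, batch-6, batch-5, batch-4, batch-12 — no chain reaches any other.
That is 5.

5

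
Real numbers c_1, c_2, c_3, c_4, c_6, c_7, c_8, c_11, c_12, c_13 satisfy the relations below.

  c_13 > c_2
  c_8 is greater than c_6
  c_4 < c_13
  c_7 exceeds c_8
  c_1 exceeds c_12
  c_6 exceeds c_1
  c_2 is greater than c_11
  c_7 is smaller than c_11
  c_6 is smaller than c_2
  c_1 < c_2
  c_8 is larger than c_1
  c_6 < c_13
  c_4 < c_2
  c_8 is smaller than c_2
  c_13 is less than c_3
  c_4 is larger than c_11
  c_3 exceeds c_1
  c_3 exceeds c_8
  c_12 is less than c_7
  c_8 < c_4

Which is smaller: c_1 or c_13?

c_1 < c_6 and c_6 < c_8 give c_1 < c_8.
With c_8 < c_7: c_1 < c_6 < c_8 < c_7.
Then c_7 < c_11 extends the chain to c_11.
Then c_11 < c_4 extends the chain to c_4.
Then c_4 < c_2 extends the chain to c_2.
Then c_2 < c_13 extends the chain to c_13.
So c_1 < c_13; c_1 is the smaller of the two.

c_1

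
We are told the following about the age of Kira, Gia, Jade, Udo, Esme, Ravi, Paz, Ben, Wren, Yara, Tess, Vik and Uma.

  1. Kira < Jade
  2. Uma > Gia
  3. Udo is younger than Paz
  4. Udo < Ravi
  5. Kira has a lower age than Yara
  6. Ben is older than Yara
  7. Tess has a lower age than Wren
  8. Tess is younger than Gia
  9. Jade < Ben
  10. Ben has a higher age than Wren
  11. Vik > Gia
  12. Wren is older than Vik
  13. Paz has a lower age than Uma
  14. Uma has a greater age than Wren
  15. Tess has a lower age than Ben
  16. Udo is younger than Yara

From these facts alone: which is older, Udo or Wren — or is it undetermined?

Following every chain through Udo: above Udo we get Yara, Paz, Uma, Ravi, Ben.
Wren is not reached, and no chain runs the other way from Wren to Udo.
So the given relations leave the order of Udo and Wren undetermined.

undetermined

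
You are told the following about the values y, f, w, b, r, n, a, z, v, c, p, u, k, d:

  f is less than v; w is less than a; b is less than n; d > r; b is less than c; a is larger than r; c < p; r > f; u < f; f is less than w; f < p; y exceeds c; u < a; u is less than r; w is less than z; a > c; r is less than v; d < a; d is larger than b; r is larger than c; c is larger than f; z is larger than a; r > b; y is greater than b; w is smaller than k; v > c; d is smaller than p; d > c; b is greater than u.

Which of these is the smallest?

Chaining upward from u: directly above it, b, f, r, a; then w, c, n, y, d, p, z, v; then k.
That covers every other element, and nothing is given below u, so u is the smallest.

u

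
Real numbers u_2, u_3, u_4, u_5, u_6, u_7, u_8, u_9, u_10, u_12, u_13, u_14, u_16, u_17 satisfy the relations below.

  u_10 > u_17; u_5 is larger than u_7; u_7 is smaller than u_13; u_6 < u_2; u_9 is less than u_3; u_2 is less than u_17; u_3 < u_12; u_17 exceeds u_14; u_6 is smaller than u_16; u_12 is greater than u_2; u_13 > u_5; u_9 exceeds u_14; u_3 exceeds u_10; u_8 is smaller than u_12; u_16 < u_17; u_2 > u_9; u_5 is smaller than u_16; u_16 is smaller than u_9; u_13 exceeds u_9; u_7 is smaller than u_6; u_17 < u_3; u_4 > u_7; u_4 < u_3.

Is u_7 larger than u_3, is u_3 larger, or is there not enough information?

u_3

u_7 < u_5 and u_5 < u_16 give u_7 < u_16.
Then u_16 < u_9 extends the chain to u_9.
With u_9 < u_2: u_7 < u_5 < u_16 < u_9 < u_2.
Then u_2 < u_17 extends the chain to u_17.
Then u_17 < u_10 extends the chain to u_10.
With u_10 < u_3: u_7 < u_5 < u_16 < u_9 < u_2 < u_17 < u_10 < u_3.
So u_3 is larger.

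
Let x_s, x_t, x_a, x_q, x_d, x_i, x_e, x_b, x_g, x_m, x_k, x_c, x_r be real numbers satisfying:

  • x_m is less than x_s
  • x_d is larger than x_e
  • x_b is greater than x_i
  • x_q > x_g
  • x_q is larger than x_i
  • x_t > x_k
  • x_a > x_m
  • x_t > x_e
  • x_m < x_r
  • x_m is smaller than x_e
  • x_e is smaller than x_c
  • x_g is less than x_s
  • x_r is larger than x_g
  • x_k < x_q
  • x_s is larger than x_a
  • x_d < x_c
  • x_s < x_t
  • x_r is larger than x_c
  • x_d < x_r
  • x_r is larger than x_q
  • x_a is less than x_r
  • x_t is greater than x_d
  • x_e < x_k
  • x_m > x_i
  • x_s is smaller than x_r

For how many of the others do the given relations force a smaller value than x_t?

From x_t the given relations immediately reach x_e, x_d, x_k, x_s.
From those, x_m, x_a, x_g — 7 in total.
From those, x_i — 8 in total.
Nothing else is reachable below x_t; 8 in all.

8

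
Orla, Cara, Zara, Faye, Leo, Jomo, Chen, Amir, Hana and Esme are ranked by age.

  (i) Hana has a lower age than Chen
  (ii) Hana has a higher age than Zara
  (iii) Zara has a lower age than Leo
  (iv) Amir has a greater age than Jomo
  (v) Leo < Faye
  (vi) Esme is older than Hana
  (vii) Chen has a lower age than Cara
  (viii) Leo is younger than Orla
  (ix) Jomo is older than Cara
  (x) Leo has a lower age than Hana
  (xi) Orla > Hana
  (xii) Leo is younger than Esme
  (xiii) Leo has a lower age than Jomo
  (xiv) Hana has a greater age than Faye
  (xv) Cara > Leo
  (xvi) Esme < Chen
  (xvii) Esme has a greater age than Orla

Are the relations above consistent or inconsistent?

The single ordering Zara < Leo < Faye < Hana < Orla < Esme < Chen < Cara < Jomo < Amir satisfies every listed relation, so no contradiction arises.

consistent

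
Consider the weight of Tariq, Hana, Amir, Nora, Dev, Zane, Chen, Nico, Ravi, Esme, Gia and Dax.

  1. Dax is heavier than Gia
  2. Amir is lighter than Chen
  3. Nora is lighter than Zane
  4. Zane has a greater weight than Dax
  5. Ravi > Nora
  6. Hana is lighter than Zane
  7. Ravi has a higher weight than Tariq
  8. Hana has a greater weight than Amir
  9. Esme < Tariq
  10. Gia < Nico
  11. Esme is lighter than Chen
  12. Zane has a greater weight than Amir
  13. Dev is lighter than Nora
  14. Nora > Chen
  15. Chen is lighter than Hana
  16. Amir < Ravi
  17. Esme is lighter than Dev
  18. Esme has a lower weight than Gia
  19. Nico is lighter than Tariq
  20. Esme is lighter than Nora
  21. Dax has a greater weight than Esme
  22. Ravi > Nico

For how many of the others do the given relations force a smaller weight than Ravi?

8

From Ravi the given relations immediately reach Amir, Nico, Nora, Tariq.
From those, Esme, Chen, Gia, Dev — 8 in total.
Nothing else is reachable below Ravi; 8 in all.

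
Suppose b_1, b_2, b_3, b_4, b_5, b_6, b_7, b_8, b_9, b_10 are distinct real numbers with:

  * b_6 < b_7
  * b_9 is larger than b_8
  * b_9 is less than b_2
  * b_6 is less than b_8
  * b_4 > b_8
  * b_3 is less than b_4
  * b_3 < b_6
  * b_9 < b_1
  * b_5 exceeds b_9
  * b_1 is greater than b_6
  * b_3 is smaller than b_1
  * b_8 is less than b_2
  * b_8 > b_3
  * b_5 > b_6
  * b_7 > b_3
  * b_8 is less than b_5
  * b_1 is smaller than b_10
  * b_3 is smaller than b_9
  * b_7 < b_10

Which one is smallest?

b_6 is not least since b_3 < b_6; b_7 is not least since b_3 < b_7; b_8 is not least since b_6 < b_8; b_4 is not least since b_8 < b_4; b_9 is not least since b_3 < b_9; b_2 is not least since b_9 < b_2; b_1 is not least since b_9 < b_1; b_10 is not least since b_7 < b_10; b_5 is not least since b_6 < b_5.
Only b_3 has nothing below it, so b_3 is the smallest.

b_3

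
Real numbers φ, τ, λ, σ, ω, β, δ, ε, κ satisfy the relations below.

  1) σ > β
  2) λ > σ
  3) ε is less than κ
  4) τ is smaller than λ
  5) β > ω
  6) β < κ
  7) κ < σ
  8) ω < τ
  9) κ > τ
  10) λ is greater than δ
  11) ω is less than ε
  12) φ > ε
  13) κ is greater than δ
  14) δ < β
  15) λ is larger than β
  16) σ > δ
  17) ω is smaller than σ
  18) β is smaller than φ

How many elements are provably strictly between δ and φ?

1

Chaining upward from δ reaches: β, κ, σ, λ.
Chaining downward from φ reaches: ω, β, ε.
Strictly between δ and φ are those in both lists: β — 1 element.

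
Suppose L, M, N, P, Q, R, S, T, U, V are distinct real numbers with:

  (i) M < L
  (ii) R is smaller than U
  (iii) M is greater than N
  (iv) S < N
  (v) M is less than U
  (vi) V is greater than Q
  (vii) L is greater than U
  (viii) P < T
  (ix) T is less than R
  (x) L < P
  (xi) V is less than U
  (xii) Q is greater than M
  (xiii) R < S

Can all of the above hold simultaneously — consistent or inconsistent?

inconsistent

Chaining the given relations yields R < S < N < M < Q < V < U < L < P < T, so R < T. But one relation states T < R. These cannot both hold.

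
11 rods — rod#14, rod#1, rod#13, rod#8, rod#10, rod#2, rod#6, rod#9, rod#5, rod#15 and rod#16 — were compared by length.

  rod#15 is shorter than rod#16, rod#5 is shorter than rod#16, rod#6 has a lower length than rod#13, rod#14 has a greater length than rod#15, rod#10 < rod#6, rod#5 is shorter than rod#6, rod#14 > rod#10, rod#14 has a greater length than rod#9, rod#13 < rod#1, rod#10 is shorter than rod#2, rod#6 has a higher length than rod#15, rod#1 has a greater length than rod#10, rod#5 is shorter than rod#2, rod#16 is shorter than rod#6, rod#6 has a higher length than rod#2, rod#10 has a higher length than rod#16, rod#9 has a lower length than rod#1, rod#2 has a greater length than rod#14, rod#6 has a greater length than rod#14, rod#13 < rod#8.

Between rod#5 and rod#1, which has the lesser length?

rod#5

Following the relations from rod#5: rod#5 < rod#16 < rod#10 < rod#14 < rod#2 < rod#6 < rod#13 < rod#1.
So rod#5 < rod#1; rod#5 is the shorter of the two.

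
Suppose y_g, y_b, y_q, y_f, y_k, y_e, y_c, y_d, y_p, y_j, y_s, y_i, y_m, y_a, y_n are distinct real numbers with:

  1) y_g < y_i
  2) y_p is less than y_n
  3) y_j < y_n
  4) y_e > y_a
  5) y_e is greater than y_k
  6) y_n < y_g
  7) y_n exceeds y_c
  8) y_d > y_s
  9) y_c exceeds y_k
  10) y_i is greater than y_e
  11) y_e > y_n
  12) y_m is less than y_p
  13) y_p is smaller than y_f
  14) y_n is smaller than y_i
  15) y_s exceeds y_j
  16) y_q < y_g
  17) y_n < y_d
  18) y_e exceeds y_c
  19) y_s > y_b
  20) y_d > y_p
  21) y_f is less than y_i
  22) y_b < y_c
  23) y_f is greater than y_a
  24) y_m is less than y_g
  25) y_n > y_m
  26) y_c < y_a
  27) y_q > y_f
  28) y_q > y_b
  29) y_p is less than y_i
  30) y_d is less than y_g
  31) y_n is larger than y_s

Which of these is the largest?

Chaining downward from y_i: directly below it, y_p, y_f, y_n, y_g, y_e; then y_m, y_j, y_k, y_c, y_a, y_s, y_d, y_q; then y_b.
That covers every other element, and nothing is given above y_i, so y_i is the largest.

y_i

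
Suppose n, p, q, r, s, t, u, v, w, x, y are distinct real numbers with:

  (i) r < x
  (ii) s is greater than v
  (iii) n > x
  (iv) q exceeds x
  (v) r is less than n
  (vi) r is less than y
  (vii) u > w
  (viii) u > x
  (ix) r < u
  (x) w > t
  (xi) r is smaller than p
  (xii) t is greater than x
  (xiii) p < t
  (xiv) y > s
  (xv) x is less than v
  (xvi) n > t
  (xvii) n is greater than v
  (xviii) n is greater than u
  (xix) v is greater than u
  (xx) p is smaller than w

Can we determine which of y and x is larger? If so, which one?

y

The relevant relations are x < t; t < w; w < u; u < v; v < s; s < y.
Together: x < t < w < u < v < s < y.
So y is larger.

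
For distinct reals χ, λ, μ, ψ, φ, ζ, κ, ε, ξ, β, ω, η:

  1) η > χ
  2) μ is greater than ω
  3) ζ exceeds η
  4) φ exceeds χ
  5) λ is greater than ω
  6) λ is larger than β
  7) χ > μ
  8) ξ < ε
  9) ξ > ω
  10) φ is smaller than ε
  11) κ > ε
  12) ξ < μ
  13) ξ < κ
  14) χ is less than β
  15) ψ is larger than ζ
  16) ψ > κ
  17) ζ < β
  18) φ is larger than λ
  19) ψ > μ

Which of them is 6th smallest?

Piecing the relations together gives one ordering: ω < ξ < μ < χ < η < ζ < β < λ < φ < ε < κ < ψ.
The 6th smallest is ζ.

ζ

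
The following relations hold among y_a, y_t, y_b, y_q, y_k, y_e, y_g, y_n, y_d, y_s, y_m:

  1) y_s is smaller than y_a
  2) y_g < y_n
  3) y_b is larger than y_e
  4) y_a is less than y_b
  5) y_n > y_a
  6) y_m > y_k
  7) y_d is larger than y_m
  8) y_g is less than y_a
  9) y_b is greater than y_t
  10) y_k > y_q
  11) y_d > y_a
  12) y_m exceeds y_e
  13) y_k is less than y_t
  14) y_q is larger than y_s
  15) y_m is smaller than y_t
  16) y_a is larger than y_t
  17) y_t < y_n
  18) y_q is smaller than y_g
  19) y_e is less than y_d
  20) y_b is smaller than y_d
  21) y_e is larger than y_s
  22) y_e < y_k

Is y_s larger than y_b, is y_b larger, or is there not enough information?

y_b

y_s < y_q and y_q < y_k give y_s < y_k.
With y_k < y_m: y_s < y_q < y_k < y_m.
Then y_m < y_t extends the chain to y_t.
With y_t < y_a: y_s < y_q < y_k < y_m < y_t < y_a.
With y_a < y_b: y_s < y_q < y_k < y_m < y_t < y_a < y_b.
So y_b is larger.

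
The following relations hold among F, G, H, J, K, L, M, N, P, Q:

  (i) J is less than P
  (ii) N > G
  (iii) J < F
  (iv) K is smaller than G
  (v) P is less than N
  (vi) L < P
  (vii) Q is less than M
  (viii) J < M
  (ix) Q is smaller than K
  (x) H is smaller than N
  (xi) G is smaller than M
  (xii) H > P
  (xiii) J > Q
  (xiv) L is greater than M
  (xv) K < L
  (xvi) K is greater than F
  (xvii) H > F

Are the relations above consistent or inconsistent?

The single ordering Q < J < F < K < G < M < L < P < H < N satisfies every listed relation, so no contradiction arises.

consistent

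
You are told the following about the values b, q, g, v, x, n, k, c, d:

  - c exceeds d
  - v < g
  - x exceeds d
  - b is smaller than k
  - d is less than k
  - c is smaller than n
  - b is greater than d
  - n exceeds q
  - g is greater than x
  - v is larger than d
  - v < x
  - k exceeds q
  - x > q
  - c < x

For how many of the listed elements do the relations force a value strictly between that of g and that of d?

The relations place d below g. An element lies strictly between them when it is forced above d and also forced below g.
Above d: {c, b, n, v, x, k}. Below g: {c, q, v, x}.
Intersection: {c, v, x} — 3.

3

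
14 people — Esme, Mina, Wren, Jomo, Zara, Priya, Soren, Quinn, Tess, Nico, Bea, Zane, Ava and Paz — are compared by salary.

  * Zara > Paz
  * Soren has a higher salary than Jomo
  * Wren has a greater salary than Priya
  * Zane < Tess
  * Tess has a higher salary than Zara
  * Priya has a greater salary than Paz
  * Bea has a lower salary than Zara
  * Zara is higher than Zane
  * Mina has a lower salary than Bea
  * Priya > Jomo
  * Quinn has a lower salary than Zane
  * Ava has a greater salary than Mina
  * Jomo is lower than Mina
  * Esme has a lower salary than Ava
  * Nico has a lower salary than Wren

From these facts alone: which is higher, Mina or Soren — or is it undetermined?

undetermined

Following every chain through Mina: above Mina we get Bea, Zara, Ava, Tess; below Mina we get Jomo.
Soren is not reached, and no chain runs the other way from Soren to Mina.
So the given relations leave the order of Mina and Soren undetermined.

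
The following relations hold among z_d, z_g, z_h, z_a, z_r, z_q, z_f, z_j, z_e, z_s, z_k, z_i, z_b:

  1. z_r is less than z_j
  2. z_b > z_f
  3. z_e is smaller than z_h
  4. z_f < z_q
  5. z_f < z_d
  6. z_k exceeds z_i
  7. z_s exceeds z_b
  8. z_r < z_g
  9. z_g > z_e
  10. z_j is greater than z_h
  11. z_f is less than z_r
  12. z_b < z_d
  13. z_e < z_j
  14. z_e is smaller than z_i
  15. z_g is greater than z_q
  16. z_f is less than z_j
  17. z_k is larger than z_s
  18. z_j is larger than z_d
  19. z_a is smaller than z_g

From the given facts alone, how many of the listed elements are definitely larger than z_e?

Directly above z_e: z_i, z_g, z_h, z_j.
One step further: z_k (5 so far).
No other element is forced above z_e by the given relations, so the count is 5.

5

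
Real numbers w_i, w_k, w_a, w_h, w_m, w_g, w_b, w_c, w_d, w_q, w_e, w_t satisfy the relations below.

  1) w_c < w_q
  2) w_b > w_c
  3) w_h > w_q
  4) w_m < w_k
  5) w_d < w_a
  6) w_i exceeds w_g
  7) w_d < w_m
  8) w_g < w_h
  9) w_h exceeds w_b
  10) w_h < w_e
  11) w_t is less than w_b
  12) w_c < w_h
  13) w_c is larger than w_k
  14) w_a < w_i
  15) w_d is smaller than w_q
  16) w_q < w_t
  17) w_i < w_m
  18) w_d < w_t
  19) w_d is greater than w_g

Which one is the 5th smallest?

Piecing the relations together gives one ordering: w_g < w_d < w_a < w_i < w_m < w_k < w_c < w_q < w_t < w_b < w_h < w_e.
Counting 5 from the smallest end gives w_m.

w_m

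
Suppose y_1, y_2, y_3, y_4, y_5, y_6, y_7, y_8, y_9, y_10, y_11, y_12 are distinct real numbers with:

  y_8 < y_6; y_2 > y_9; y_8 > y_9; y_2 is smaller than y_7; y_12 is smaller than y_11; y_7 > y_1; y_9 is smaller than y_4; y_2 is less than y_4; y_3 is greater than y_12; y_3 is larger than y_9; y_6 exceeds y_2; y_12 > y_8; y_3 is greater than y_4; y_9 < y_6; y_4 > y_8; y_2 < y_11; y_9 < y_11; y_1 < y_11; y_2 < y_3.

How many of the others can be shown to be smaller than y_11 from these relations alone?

From y_11 the given relations immediately reach y_9, y_2, y_12, y_1.
From those, y_8 — 5 in total.
No other element is forced below y_11 by the given relations, so the count is 5.

5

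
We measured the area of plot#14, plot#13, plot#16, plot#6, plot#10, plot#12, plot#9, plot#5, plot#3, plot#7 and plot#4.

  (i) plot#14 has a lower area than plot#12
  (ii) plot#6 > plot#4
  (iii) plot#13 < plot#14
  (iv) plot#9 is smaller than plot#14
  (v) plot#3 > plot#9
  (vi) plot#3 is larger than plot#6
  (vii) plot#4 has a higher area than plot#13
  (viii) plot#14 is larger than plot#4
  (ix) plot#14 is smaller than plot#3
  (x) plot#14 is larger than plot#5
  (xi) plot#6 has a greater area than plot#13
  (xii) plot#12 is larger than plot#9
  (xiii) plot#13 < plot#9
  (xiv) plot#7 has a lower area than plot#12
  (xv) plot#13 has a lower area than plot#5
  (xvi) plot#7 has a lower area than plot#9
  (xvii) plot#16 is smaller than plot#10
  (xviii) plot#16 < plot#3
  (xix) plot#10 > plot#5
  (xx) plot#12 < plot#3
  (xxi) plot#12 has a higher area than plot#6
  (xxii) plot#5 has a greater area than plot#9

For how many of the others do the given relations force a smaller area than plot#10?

From plot#10 the given relations immediately reach plot#16, plot#5.
From those, plot#13, plot#9 — 4 in total.
From those, plot#7 — 5 in total.
No other element is forced below plot#10 by the given relations, so the count is 5.

5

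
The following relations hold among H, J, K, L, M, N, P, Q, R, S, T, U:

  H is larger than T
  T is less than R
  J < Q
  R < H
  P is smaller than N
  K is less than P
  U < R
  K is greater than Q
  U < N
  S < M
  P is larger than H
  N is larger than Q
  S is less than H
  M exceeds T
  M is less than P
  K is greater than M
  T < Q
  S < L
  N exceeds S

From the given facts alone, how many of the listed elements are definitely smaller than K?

5

The elements the relations force below K are T, S, M, J, Q — no chain reaches any other.
That is 5.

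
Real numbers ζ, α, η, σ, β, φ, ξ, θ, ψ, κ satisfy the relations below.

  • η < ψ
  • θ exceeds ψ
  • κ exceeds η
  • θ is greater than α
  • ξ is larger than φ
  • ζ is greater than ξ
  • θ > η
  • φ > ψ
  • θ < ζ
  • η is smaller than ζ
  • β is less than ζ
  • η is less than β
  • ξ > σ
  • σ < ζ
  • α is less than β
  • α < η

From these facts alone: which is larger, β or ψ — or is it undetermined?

undetermined

Following every chain through β: above β we get ζ; below β we get α, η.
ψ is not reached, and no chain runs the other way from ψ to β.
So the given relations leave the order of β and ψ undetermined.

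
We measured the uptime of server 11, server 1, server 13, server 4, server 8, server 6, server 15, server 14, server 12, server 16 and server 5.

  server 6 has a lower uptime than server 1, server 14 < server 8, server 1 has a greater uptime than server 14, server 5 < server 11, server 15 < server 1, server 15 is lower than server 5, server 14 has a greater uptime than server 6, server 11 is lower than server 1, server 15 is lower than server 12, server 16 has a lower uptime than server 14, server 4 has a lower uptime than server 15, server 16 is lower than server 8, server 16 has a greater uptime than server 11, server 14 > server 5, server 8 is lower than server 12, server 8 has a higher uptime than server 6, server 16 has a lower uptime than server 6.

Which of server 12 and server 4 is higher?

server 12

Link the given pairs in sequence: server 4 < server 15; server 15 < server 5; server 5 < server 11; server 11 < server 16; server 16 < server 6; server 6 < server 14; server 14 < server 8; server 8 < server 12.
Chaining these gives server 4 < server 15 < server 5 < server 11 < server 16 < server 6 < server 14 < server 8 < server 12.
So server 4 < server 12; server 12 is the higher of the two.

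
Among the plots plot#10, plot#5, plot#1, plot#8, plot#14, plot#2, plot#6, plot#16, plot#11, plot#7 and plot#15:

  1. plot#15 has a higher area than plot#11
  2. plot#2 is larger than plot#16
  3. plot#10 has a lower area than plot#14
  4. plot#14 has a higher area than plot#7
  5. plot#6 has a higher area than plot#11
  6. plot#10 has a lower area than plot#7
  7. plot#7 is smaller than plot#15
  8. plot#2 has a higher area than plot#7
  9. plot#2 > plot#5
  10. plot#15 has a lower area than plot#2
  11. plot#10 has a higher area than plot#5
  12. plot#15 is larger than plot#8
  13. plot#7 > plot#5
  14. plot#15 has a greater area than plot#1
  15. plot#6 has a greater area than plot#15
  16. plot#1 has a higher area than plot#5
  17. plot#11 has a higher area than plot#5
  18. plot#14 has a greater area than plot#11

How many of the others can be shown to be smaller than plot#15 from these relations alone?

The elements the relations force below plot#15 are plot#5, plot#10, plot#1, plot#8, plot#11, plot#7 — no chain reaches any other.
That is 6.

6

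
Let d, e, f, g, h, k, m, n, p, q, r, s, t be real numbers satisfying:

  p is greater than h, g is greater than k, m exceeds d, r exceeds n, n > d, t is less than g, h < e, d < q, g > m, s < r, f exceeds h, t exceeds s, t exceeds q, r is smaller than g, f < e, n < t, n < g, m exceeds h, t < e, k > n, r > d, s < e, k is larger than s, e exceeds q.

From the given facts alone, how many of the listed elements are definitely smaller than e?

Directly below e: s, h, f, q, t.
One step further: d, n (7 so far).
Nothing else is reachable below e; 7 in all.

7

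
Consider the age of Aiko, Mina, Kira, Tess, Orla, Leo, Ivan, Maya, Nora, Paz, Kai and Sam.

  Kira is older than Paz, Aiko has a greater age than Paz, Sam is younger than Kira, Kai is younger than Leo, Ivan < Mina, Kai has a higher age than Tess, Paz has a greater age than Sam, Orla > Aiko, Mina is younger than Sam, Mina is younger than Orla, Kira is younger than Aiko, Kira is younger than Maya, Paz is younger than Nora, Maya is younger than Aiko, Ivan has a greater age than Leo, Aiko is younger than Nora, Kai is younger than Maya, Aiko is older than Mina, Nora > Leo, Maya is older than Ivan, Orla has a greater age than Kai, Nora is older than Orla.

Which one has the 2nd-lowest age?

Chaining the given pairs: Tess < Kai < Leo < Ivan < Mina < Sam < Paz < Kira < Maya < Aiko < Orla < Nora.
The 2nd smallest is Kai.

Kai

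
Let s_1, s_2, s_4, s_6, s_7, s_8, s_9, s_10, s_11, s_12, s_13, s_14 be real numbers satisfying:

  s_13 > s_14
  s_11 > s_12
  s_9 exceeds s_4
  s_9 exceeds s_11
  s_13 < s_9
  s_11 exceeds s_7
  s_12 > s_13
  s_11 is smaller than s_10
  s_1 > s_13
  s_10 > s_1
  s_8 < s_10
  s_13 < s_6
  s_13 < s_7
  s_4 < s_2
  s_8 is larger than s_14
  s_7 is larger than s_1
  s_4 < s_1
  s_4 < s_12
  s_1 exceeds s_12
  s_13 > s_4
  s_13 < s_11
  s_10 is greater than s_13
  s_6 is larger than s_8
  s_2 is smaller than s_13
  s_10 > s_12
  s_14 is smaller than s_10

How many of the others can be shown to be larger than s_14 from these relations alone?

9

The elements the relations force above s_14 are s_8, s_13, s_12, s_1, s_7, s_11, s_9, s_10, s_6 — no chain reaches any other.
That is 9.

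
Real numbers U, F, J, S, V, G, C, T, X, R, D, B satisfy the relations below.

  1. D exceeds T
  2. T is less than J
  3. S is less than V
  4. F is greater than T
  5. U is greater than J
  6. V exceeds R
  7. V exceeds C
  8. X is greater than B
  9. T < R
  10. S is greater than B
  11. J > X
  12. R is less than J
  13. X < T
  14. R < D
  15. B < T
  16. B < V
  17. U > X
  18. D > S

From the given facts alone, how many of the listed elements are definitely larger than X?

From X the given relations immediately reach T, J, U.
From those, R, D, F — 6 in total.
From those, V — 7 in total.
No other element is forced above X by the given relations, so the count is 7.

7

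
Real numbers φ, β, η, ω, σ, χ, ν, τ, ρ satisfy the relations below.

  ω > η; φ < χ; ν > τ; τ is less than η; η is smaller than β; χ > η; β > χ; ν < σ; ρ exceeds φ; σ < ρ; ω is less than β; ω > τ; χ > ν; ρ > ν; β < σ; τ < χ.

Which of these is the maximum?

φ is not greatest since φ < χ; τ is not greatest since τ < η; η is not greatest since η < ω; ω is not greatest since ω < β; ν is not greatest since ν < χ; χ is not greatest since χ < β; β is not greatest since β < σ; σ is not greatest since σ < ρ.
Only ρ has nothing above it, so ρ is the maximum.

ρ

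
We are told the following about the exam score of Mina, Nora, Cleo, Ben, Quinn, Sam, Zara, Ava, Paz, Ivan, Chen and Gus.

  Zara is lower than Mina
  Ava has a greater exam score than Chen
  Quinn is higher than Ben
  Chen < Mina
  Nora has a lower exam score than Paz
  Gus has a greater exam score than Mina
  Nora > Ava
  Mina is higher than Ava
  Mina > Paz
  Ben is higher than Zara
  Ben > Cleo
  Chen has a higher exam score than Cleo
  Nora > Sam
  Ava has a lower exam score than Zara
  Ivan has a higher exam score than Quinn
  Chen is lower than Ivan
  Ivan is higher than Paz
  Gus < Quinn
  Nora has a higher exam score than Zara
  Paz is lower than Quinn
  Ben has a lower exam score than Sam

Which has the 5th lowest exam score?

Piecing the relations together gives one ordering: Cleo < Chen < Ava < Zara < Ben < Sam < Nora < Paz < Mina < Gus < Quinn < Ivan.
The 5th smallest is Ben.

Ben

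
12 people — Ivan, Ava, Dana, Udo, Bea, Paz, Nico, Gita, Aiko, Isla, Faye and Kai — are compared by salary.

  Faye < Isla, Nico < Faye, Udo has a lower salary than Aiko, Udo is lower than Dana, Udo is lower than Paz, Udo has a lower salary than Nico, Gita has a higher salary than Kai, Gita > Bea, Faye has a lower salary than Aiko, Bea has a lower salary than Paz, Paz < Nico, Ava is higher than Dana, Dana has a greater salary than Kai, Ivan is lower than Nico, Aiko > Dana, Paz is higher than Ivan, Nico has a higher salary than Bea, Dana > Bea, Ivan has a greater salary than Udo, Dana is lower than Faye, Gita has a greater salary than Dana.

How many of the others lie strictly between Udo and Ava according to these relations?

1

Chaining upward from Udo reaches: Ivan, Paz, Dana, Nico, Faye, Isla, Aiko, Gita.
Chaining downward from Ava reaches: Bea, Kai, Dana.
Strictly between Udo and Ava are those in both lists: Dana — 1 element.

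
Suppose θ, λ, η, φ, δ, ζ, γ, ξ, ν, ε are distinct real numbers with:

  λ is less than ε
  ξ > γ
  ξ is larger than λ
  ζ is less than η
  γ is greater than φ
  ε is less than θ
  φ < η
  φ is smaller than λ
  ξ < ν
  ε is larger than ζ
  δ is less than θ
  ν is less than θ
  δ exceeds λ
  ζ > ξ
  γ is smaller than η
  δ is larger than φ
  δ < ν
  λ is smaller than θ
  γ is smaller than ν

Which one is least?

φ

λ is not least since φ < λ; γ is not least since φ < γ; ξ is not least since λ < ξ; ζ is not least since ξ < ζ; δ is not least since φ < δ; η is not least since ζ < η; ν is not least since ξ < ν; ε is not least since ζ < ε; θ is not least since ε < θ.
Only φ has nothing below it, so φ is the least.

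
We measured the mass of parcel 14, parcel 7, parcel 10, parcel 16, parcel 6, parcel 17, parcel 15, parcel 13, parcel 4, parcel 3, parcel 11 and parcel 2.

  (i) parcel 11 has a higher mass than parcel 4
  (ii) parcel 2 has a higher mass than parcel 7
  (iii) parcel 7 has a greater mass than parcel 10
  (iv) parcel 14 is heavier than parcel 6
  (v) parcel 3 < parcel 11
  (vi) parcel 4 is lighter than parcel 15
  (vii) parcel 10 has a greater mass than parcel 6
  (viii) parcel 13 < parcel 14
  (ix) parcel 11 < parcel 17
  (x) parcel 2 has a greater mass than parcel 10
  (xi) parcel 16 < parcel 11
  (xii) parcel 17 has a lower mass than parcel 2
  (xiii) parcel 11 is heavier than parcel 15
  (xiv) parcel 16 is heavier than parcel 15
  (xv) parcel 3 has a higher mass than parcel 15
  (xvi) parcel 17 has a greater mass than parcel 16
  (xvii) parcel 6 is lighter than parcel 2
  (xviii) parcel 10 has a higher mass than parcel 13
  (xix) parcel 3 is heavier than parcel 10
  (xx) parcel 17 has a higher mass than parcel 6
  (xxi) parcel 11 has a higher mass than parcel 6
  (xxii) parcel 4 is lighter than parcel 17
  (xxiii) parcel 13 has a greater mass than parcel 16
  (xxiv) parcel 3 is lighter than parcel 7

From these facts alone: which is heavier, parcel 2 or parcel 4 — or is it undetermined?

Link the given pairs in sequence: parcel 4 < parcel 15; parcel 15 < parcel 16; parcel 16 < parcel 13; parcel 13 < parcel 10; parcel 10 < parcel 3; parcel 3 < parcel 11; parcel 11 < parcel 17; parcel 17 < parcel 2.
Together: parcel 4 < parcel 15 < parcel 16 < parcel 13 < parcel 10 < parcel 3 < parcel 11 < parcel 17 < parcel 2.
So parcel 2 is heavier.

parcel 2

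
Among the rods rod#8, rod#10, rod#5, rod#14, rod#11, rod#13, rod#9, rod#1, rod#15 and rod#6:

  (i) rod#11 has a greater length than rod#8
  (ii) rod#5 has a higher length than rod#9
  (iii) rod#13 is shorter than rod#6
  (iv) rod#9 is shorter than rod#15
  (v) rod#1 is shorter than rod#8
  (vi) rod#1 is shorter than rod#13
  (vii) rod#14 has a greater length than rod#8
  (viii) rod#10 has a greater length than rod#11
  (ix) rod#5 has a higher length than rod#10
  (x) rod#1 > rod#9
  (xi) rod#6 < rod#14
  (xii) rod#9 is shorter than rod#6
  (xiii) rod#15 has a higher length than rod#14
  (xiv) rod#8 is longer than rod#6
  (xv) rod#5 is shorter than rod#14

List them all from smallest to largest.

Each adjacent pair is fixed by a given relation: rod#9 < rod#1; rod#1 < rod#13; rod#13 < rod#6; rod#6 < rod#8; rod#8 < rod#11; rod#11 < rod#10; rod#10 < rod#5; rod#5 < rod#14; rod#14 < rod#15. Chaining them end to end gives the full order.

rod#9 < rod#1 < rod#13 < rod#6 < rod#8 < rod#11 < rod#10 < rod#5 < rod#14 < rod#15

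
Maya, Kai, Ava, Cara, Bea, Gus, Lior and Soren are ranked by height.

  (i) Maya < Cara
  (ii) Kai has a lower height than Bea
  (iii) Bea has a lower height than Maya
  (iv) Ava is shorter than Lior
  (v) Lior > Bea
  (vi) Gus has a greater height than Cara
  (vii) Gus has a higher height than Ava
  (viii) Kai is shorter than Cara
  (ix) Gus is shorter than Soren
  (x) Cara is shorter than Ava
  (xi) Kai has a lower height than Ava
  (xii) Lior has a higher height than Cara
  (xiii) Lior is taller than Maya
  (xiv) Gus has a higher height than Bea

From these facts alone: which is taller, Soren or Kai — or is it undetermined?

Kai < Bea < Maya < Cara < Ava < Gus < Soren, by transitivity through Bea, Maya, Cara, Ava, Gus.
So Soren is taller.

Soren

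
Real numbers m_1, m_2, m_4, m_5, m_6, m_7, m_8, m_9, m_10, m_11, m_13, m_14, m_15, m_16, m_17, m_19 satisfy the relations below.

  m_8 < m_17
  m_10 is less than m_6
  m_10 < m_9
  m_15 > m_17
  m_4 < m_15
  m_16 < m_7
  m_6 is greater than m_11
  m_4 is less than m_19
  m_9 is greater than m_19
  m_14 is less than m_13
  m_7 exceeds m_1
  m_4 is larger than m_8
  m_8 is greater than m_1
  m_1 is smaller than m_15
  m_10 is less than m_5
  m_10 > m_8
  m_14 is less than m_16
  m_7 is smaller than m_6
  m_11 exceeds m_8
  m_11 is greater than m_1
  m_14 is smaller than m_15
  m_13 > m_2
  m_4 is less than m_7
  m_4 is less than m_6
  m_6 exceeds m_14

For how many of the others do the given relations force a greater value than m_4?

5

The elements the relations force above m_4 are m_7, m_19, m_9, m_6, m_15 — no chain reaches any other.
That is 5.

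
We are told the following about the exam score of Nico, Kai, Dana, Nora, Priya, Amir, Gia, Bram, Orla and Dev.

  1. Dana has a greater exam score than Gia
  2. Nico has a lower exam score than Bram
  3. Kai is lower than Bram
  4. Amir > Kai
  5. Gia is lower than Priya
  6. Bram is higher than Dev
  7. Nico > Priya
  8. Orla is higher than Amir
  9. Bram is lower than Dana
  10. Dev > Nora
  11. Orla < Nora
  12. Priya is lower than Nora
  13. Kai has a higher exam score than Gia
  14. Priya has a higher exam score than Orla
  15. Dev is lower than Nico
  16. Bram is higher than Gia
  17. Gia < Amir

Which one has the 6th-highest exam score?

The consecutive relations fix a unique order: Gia < Kai < Amir < Orla < Priya < Nora < Dev < Nico < Bram < Dana.
Counting 6 from the largest end gives Priya.

Priya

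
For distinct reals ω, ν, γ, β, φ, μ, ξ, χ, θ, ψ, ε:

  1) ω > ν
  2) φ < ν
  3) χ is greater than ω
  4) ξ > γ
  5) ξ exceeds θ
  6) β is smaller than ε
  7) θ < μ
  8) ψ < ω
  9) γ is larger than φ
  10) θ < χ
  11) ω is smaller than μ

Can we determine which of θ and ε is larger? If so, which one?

undetermined

Following every chain through θ: above θ we get χ, μ, ξ.
ε is not reached, and no chain runs the other way from ε to θ.
So the given relations leave the order of θ and ε undetermined.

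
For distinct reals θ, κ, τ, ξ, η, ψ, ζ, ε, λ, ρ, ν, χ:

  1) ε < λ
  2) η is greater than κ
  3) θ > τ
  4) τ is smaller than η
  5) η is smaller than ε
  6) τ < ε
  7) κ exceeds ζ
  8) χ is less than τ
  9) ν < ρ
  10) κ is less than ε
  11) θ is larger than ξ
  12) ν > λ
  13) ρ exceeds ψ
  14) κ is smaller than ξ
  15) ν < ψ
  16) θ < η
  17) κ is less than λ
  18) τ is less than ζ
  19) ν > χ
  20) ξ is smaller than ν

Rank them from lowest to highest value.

Each adjacent pair is fixed by a given relation: χ < τ; τ < ζ; ζ < κ; κ < ξ; ξ < θ; θ < η; η < ε; ε < λ; λ < ν; ν < ψ; ψ < ρ. Chaining them end to end gives the full order.

χ < τ < ζ < κ < ξ < θ < η < ε < λ < ν < ψ < ρ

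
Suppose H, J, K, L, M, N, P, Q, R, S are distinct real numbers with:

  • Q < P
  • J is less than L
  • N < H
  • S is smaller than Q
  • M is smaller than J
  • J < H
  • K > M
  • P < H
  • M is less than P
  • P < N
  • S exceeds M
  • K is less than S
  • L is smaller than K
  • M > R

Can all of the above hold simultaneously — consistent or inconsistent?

consistent

The single ordering R < M < J < L < K < S < Q < P < N < H satisfies every listed relation, so no contradiction arises.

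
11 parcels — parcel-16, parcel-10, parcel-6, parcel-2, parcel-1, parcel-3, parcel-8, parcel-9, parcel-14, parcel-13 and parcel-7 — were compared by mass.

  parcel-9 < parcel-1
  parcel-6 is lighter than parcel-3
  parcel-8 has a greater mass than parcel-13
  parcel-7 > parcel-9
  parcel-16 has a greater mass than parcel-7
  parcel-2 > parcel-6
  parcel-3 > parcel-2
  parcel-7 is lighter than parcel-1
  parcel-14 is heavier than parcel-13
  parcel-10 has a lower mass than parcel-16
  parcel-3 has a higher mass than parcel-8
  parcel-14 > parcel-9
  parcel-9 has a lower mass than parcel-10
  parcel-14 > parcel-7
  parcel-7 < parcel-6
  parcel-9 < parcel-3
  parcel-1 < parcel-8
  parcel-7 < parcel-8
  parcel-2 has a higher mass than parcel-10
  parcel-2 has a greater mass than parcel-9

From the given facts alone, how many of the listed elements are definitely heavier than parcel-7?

The elements the relations force above parcel-7 are parcel-14, parcel-6, parcel-2, parcel-1, parcel-16, parcel-8, parcel-3 — no chain reaches any other.
That is 7.

7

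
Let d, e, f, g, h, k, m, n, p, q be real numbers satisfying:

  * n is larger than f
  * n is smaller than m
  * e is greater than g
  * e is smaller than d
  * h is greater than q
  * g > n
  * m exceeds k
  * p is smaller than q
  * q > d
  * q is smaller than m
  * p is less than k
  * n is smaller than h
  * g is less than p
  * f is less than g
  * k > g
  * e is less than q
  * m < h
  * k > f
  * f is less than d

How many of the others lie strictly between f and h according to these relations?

Chaining upward from f reaches: n, g, e, p, k, d, q, m.
Chaining downward from h reaches: n, g, e, p, k, d, q, m.
Strictly between f and h are those in both lists: n, g, e, p, k, d, q, m — 8 elements.

8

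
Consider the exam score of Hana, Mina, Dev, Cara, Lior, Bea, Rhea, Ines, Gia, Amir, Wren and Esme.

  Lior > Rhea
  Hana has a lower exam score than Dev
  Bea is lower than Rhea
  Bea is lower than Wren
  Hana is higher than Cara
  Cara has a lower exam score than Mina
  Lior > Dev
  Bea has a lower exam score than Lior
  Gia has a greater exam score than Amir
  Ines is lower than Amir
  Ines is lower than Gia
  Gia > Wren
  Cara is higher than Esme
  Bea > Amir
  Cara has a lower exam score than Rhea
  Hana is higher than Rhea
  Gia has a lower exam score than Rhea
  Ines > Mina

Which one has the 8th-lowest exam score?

Gia

The consecutive relations fix a unique order: Esme < Cara < Mina < Ines < Amir < Bea < Wren < Gia < Rhea < Hana < Dev < Lior.
The 8th smallest is Gia.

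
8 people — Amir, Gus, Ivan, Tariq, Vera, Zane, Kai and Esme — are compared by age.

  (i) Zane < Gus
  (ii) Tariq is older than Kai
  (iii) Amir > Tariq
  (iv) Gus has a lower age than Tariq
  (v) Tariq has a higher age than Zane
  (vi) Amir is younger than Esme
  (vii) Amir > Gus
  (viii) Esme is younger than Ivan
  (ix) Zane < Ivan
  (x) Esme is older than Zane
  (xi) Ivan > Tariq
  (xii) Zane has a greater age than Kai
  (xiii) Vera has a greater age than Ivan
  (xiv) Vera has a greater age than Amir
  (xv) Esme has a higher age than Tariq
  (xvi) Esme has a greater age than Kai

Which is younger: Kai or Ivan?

Kai < Zane and Zane < Gus give Kai < Gus.
With Gus < Tariq: Kai < Zane < Gus < Tariq.
With Tariq < Amir: Kai < Zane < Gus < Tariq < Amir.
Then Amir < Esme extends the chain to Esme.
Then Esme < Ivan extends the chain to Ivan.
So Kai < Ivan; Kai is the younger of the two.

Kai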